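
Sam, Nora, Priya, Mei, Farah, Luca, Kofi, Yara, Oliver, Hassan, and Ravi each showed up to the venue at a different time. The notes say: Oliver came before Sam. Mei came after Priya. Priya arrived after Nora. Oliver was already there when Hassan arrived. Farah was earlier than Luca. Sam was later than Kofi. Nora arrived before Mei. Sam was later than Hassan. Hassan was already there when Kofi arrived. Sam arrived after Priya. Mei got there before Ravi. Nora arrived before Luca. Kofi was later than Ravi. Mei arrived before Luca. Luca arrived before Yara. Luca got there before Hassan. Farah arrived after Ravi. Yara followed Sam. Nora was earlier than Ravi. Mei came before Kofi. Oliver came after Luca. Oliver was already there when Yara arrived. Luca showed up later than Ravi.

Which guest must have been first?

Nora has a chain of constraints placing them before every other guest, so Nora must be first.

Nora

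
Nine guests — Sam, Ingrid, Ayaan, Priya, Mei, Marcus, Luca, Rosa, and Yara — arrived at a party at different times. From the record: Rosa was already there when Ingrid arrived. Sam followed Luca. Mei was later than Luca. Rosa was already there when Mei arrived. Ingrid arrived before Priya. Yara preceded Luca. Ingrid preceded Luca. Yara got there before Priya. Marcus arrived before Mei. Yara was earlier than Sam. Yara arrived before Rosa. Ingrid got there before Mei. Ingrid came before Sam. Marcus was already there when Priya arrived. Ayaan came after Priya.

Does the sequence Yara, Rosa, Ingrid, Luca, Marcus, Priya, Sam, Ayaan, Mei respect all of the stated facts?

yes

Check each stated constraint against the proposed order — e.g. Yara is ahead of Sam; Rosa is ahead of Mei. Every pair is in the required order; nothing is violated.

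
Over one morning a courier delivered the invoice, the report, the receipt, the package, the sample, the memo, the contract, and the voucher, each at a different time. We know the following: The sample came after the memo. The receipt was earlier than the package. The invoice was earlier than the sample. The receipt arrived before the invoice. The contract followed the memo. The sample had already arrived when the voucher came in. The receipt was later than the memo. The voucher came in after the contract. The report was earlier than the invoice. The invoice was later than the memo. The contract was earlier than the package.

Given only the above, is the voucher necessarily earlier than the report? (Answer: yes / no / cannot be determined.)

no

Tracing the constraints gives the report → the invoice → the sample → the voucher, so the report must come before the voucher.
That means the voucher cannot be before the report.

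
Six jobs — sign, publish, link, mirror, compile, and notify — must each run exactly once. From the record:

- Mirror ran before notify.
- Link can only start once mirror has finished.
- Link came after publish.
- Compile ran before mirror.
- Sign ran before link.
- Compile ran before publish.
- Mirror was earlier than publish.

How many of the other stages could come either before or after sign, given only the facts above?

Forced after sign: link.
That leaves compile, mirror, notify, and publish with no forced order relative to sign — 4.

4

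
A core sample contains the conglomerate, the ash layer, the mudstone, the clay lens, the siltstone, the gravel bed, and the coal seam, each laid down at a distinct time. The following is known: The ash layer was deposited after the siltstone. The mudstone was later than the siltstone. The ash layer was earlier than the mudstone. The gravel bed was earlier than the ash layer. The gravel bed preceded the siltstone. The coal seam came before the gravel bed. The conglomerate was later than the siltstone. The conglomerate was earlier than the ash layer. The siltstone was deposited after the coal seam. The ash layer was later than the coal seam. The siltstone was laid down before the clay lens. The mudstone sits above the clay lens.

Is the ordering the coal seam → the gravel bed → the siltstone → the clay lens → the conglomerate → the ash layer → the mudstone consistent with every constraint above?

yes

Check each stated constraint against the proposed order — e.g. the gravel bed is ahead of the ash layer; the coal seam is ahead of the ash layer. Every pair is in the required order; nothing is violated.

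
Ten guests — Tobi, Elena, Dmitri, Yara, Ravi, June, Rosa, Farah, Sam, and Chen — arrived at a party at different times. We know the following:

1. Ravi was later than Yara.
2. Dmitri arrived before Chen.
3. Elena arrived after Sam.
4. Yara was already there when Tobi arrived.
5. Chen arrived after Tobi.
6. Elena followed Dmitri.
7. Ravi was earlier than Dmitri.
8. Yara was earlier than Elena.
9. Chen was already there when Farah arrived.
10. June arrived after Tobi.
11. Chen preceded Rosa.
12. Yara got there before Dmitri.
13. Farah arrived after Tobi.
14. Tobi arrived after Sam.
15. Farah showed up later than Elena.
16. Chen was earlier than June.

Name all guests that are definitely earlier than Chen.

Directly stated before Chen: Dmitri and Tobi.
Ravi reaches Chen via Ravi → Dmitri → Chen.
Sam reaches Chen via Sam → Tobi → Chen.
Yara reaches Chen via Yara → Tobi → Chen.
No chain forces Rosa (or any of the others) ahead of Chen.

Dmitri, Ravi, Sam, Tobi, Yara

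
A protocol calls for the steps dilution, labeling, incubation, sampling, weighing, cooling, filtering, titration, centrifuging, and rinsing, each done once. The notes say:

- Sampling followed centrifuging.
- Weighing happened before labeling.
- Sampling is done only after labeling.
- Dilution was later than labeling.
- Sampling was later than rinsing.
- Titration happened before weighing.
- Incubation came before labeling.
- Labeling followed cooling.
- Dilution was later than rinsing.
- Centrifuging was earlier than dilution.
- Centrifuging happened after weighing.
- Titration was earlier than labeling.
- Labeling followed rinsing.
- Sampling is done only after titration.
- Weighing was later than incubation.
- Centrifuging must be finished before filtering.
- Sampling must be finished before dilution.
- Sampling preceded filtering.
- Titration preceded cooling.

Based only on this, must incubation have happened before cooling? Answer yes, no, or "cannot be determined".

cannot be determined

No chain of stated constraints runs from incubation to cooling, and none runs from cooling to incubation either.
So the relative order of incubation and cooling is not fixed by the given facts.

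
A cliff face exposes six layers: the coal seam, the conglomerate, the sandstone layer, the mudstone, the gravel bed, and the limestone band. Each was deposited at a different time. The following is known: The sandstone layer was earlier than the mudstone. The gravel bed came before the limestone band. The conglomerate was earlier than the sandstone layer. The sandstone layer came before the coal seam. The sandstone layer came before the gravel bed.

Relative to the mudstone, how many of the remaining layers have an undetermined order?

3

Forced before the mudstone: the conglomerate and the sandstone layer.
That leaves the coal seam, the gravel bed, and the limestone band with no forced order relative to the mudstone — 3.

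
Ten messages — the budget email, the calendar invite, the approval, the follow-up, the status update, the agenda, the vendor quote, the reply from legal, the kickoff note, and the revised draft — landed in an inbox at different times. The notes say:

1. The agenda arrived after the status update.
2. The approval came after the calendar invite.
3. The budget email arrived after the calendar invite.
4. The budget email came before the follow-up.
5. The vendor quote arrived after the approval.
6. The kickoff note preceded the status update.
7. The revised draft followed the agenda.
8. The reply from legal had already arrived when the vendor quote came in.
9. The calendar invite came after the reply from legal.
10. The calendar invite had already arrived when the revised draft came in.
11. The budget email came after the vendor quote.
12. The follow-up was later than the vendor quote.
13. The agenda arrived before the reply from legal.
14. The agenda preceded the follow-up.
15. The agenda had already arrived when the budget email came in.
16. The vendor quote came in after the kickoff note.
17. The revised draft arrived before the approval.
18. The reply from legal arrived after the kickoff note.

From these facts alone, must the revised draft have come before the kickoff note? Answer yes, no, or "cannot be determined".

Tracing the constraints gives the kickoff note → the status update → the agenda → the revised draft, so the kickoff note must come before the revised draft.
That means the revised draft cannot be before the kickoff note.

no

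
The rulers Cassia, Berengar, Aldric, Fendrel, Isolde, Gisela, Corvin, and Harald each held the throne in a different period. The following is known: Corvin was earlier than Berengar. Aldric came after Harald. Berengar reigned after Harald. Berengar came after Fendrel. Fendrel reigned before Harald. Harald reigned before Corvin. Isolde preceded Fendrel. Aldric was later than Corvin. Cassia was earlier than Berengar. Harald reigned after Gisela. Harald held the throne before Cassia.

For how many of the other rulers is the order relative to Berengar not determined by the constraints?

1

Forced before Berengar: Cassia, Corvin, Fendrel, Gisela, Harald, and Isolde.
That leaves Aldric with no forced order relative to Berengar — 1.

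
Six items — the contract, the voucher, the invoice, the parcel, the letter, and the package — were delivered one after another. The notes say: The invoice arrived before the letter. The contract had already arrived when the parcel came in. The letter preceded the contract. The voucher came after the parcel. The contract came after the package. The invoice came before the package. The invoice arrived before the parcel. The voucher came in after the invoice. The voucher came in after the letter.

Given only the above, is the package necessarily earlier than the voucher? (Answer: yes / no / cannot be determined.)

Chain the constraints: the package → the contract → the parcel → the voucher. Each link is directly stated, so the package comes before the voucher.

yes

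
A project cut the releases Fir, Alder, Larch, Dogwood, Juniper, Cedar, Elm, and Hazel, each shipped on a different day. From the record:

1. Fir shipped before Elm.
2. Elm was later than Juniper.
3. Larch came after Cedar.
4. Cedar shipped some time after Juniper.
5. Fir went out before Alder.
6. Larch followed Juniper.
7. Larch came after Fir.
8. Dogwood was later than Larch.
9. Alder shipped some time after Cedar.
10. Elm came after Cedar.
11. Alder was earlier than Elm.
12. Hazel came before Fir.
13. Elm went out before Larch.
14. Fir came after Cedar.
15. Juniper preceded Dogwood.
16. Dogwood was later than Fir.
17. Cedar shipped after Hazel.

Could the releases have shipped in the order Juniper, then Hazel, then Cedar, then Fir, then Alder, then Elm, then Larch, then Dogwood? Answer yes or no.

Check each stated constraint against the proposed order — e.g. Juniper is ahead of Larch; Juniper is ahead of Dogwood. Every pair is in the required order; nothing is violated.

yes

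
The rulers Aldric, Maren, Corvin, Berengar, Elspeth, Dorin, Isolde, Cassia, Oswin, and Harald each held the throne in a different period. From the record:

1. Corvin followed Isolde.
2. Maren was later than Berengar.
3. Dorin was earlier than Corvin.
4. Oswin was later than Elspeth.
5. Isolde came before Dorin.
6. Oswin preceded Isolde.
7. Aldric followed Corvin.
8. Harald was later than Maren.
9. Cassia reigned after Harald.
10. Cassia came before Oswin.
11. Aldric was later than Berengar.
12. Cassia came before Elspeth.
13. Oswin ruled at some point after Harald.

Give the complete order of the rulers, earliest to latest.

The constraints fix every adjacent pair, so only one ordering works:
Berengar → Maren → Harald → Cassia → Elspeth → Oswin → Isolde → Dorin → Corvin → Aldric.

Berengar, Maren, Harald, Cassia, Elspeth, Oswin, Isolde, Dorin, Corvin, Aldric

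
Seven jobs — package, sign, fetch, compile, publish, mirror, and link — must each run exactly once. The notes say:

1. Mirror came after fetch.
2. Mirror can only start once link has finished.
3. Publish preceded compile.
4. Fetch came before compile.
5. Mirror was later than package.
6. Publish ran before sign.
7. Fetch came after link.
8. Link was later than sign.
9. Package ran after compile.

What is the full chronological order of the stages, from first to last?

The constraints fix every adjacent pair, so only one ordering works:
publish → sign → link → fetch → compile → package → mirror.

publish, sign, link, fetch, compile, package, mirror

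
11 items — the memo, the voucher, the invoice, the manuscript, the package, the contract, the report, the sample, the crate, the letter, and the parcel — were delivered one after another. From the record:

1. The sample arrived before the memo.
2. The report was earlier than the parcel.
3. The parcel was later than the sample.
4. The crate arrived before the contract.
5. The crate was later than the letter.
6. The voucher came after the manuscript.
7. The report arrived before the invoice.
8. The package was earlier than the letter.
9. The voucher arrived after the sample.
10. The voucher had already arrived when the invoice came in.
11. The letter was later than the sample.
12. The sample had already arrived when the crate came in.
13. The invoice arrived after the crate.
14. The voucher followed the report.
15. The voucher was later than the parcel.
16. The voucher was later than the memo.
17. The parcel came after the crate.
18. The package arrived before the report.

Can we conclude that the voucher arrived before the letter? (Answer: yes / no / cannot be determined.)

Tracing the constraints gives the letter → the crate → the parcel → the voucher, so the letter must come before the voucher.
That means the voucher cannot be before the letter.

no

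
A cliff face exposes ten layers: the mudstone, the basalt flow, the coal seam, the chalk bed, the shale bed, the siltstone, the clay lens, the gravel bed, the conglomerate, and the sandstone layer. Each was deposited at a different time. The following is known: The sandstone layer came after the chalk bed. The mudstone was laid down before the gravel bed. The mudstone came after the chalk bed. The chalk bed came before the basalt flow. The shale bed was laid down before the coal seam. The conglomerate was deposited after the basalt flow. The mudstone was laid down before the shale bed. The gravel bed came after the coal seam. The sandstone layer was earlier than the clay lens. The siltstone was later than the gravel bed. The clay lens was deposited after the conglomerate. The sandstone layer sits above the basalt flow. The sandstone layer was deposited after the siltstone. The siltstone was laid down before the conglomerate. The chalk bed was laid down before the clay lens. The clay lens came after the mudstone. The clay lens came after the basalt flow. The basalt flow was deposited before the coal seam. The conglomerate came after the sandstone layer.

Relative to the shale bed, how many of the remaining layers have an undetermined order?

1

Forced before the shale bed: the chalk bed and the mudstone; forced after the shale bed: the clay lens, the coal seam, the conglomerate, the gravel bed, the sandstone layer, and the siltstone.
That leaves the basalt flow with no forced order relative to the shale bed — 1.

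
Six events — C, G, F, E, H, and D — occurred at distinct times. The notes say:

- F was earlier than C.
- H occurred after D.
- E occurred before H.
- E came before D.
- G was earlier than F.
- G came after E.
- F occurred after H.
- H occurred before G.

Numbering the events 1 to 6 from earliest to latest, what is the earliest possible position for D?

2

E must come before D — 1 forced predecessor.
Nothing else is forced ahead of D, so its earliest slot is position 1 + 1 = 2.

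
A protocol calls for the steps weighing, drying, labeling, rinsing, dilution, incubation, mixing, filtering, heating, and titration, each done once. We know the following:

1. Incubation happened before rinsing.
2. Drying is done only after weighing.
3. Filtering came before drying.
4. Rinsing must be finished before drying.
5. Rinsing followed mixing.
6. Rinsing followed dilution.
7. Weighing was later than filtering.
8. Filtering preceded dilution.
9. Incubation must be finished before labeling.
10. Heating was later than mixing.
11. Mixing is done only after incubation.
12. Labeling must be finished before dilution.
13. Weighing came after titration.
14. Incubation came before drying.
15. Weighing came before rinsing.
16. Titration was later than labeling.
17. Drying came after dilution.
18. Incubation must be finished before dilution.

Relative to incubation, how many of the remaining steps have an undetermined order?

1

Forced after incubation: dilution, drying, heating, labeling, mixing, rinsing, titration, and weighing.
That leaves filtering with no forced order relative to incubation — 1.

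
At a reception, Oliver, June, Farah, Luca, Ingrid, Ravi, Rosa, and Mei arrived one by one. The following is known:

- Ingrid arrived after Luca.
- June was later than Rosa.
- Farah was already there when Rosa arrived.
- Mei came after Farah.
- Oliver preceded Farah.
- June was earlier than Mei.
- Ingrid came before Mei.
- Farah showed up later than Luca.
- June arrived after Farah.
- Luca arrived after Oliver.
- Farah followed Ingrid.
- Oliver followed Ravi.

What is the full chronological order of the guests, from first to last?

The constraints fix every adjacent pair, so only one ordering works:
Ravi → Oliver → Luca → Ingrid → Farah → Rosa → June → Mei.

Ravi, Oliver, Luca, Ingrid, Farah, Rosa, June, Mei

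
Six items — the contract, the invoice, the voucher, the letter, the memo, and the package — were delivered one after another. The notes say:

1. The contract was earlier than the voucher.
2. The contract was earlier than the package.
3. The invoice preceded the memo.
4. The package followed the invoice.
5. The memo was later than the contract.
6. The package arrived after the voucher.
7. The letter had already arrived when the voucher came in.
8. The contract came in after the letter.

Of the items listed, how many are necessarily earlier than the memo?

3

Directly stated before the memo: the contract and the invoice.
The letter reaches the memo via the letter → the contract → the memo.
No chain forces the voucher (or any of the others) ahead of the memo.
That's the contract, the invoice, and the letter — 3 in all.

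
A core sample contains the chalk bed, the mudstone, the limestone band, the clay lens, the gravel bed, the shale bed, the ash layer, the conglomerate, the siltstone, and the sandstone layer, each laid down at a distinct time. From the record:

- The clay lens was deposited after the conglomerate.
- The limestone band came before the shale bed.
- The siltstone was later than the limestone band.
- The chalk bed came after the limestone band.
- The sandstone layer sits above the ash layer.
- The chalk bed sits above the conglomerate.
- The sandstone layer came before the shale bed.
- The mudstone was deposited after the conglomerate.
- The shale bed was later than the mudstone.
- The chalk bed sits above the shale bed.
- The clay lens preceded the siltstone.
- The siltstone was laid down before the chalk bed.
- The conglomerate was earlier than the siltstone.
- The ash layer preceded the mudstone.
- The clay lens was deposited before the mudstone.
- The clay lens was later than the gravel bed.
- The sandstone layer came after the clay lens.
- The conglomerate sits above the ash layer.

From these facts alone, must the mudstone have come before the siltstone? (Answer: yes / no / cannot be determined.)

No chain of stated constraints runs from the mudstone to the siltstone, and none runs from the siltstone to the mudstone either.
So the relative order of the mudstone and the siltstone is not fixed by the given facts.

cannot be determined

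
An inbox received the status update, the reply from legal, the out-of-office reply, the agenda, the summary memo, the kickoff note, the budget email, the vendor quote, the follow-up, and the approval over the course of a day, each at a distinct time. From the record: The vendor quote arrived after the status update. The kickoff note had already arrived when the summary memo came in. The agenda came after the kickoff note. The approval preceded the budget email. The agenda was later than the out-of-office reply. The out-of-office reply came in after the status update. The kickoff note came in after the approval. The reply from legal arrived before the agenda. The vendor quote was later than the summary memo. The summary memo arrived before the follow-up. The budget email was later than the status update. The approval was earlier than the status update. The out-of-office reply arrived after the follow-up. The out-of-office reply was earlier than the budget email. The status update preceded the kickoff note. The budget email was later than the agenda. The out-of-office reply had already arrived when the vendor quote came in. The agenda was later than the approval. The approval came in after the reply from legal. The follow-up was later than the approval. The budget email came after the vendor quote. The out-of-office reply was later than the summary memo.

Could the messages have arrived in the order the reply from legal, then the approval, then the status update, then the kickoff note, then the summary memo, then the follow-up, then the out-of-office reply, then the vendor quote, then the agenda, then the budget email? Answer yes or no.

yes

Check each stated constraint against the proposed order — e.g. the reply from legal is ahead of the agenda; the approval is ahead of the budget email. Every pair is in the required order; nothing is violated.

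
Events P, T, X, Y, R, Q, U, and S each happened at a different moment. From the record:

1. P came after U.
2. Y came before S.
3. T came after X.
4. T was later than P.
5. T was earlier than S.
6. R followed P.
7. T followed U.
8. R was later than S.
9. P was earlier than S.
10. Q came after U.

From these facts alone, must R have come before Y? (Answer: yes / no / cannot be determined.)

no

Tracing the constraints gives Y → S → R, so Y must come before R.
That means R cannot be before Y.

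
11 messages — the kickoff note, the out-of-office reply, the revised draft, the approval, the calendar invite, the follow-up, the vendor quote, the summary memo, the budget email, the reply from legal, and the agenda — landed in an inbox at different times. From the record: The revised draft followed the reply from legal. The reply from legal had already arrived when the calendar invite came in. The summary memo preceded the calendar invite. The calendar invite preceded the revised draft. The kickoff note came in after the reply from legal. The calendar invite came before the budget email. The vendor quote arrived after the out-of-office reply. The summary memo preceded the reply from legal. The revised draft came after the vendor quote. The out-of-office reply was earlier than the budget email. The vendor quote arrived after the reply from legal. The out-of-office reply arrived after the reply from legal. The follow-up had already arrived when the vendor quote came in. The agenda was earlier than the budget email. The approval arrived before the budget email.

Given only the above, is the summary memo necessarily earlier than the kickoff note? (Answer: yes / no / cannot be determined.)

Chain the constraints: the summary memo → the reply from legal → the kickoff note. Each link is directly stated, so the summary memo comes before the kickoff note.

yes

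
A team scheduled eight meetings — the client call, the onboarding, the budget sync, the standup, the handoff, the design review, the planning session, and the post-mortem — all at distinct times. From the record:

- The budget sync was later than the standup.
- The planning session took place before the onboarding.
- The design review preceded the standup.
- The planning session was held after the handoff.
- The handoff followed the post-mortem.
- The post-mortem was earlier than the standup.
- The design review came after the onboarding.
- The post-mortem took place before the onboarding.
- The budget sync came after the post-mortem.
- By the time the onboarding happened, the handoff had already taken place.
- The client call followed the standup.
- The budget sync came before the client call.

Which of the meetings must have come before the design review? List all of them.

the handoff, the onboarding, the planning session, the post-mortem

Directly stated before the design review: the onboarding.
The handoff reaches the design review via the handoff → the onboarding → the design review.
The planning session reaches the design review via the planning session → the onboarding → the design review.
The post-mortem reaches the design review via the post-mortem → the onboarding → the design review.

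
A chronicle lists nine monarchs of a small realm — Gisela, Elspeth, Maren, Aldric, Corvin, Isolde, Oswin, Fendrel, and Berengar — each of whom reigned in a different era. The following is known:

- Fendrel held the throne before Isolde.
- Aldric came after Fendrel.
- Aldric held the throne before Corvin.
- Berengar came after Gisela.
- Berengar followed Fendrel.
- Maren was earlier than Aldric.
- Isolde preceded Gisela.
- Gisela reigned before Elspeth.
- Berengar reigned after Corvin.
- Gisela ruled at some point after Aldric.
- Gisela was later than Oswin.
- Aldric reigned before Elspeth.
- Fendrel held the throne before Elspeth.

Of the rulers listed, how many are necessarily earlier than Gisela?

5

Directly stated before Gisela: Aldric, Isolde, and Oswin.
Fendrel reaches Gisela via Fendrel → Aldric → Gisela.
Maren reaches Gisela via Maren → Aldric → Gisela.
No chain forces Corvin (or any of the others) ahead of Gisela.
That's Aldric, Fendrel, Isolde, Maren, and Oswin — 5 in all.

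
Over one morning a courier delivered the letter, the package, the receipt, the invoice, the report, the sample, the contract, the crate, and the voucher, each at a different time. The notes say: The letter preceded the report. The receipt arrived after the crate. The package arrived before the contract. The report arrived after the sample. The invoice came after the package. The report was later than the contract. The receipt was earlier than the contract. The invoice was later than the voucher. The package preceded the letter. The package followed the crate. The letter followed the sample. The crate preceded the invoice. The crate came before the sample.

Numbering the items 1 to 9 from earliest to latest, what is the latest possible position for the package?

The package must come before the contract, the invoice, the letter, and the report — 4 items forced after it.
Everything else can be placed before the package in some valid order, so the package can sit as late as position 9 − 4 = 5.

5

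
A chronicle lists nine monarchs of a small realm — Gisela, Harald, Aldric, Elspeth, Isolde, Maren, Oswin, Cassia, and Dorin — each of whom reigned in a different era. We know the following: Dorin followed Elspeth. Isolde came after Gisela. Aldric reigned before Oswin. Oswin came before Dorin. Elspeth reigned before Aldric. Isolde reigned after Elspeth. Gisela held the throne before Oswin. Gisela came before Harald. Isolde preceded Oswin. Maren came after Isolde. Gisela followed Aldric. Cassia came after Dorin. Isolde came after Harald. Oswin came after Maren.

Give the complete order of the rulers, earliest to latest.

The constraints fix every adjacent pair, so only one ordering works:
Elspeth → Aldric → Gisela → Harald → Isolde → Maren → Oswin → Dorin → Cassia.

Elspeth, Aldric, Gisela, Harald, Isolde, Maren, Oswin, Dorin, Cassia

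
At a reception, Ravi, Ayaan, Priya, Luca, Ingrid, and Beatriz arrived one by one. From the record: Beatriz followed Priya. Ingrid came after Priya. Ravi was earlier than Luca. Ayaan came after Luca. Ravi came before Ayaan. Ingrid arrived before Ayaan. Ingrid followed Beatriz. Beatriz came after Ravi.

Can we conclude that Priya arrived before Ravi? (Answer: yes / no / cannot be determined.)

cannot be determined

No chain of stated constraints runs from Priya to Ravi, and none runs from Ravi to Priya either.
So the relative order of Priya and Ravi is not fixed by the given facts.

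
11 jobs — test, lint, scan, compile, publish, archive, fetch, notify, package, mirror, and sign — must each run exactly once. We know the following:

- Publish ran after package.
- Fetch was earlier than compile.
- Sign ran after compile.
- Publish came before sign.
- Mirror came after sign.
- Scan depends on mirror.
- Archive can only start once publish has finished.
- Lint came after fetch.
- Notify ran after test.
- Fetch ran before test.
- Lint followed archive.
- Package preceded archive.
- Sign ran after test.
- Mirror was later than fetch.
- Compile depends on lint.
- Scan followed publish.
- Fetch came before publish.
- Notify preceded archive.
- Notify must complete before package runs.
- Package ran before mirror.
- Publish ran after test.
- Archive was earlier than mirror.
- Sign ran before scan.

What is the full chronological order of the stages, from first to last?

fetch, test, notify, package, publish, archive, lint, compile, sign, mirror, scan

The constraints fix every adjacent pair, so only one ordering works:
fetch → test → notify → package → publish → archive → lint → compile → sign → mirror → scan.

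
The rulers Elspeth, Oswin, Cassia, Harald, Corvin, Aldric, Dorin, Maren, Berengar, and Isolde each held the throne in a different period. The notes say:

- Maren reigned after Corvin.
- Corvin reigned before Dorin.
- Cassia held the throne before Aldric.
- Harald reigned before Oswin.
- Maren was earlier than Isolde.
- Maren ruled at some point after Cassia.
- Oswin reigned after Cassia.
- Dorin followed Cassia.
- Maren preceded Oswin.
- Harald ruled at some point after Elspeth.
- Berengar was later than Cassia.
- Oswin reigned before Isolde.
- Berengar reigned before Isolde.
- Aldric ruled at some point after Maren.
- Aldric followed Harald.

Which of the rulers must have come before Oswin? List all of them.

Cassia, Corvin, Elspeth, Harald, Maren

Directly stated before Oswin: Cassia, Harald, and Maren.
Corvin reaches Oswin via Corvin → Maren → Oswin.
Elspeth reaches Oswin via Elspeth → Harald → Oswin.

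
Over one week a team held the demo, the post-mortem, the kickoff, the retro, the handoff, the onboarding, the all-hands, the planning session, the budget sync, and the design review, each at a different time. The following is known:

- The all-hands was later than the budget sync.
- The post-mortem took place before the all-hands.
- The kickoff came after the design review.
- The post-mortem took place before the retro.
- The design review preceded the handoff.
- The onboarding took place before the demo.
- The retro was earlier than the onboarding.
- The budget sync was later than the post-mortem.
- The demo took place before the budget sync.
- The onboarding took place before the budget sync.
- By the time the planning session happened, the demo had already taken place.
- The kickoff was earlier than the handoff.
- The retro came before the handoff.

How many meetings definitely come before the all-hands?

5

Directly stated before the all-hands: the budget sync and the post-mortem.
The demo reaches the all-hands via the demo → the budget sync → the all-hands.
The onboarding reaches the all-hands via the onboarding → the budget sync → the all-hands.
The retro reaches the all-hands via the retro → the onboarding → the budget sync → the all-hands.
That's the budget sync, the demo, the onboarding, the post-mortem, and the retro — 5 in all.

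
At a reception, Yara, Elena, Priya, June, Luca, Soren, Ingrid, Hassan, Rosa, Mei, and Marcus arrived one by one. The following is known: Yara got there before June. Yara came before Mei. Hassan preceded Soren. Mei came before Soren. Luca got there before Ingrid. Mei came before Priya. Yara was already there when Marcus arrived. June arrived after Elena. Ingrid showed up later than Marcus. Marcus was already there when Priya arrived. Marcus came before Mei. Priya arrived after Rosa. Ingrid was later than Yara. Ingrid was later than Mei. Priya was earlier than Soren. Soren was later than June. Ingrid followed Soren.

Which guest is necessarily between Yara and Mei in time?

Marcus

Tracing the constraints gives Yara → Marcus → Mei, so Marcus sits after Yara and before Mei.
No other guest is forced both after Yara and before Mei.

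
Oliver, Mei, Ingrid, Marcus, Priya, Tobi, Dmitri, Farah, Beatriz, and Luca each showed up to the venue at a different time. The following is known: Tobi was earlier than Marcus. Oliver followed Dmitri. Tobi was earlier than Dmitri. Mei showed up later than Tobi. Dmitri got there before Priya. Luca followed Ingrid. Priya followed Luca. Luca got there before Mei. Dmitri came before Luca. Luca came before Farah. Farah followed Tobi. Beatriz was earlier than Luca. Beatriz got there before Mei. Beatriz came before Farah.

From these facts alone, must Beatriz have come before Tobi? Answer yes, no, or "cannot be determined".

No chain of stated constraints runs from Beatriz to Tobi, and none runs from Tobi to Beatriz either.
So the relative order of Beatriz and Tobi is not fixed by the given facts.

cannot be determined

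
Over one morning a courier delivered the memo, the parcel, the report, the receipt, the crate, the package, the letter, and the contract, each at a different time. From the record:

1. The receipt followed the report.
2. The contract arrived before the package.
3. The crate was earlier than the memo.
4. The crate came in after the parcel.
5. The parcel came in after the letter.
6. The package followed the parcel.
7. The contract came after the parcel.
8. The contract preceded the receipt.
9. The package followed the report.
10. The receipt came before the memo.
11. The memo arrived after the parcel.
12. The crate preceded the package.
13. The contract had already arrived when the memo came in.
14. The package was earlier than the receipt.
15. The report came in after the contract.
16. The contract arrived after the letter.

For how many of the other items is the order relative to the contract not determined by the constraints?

Forced before the contract: the letter and the parcel; forced after the contract: the memo, the package, the receipt, and the report.
That leaves the crate with no forced order relative to the contract — 1.

1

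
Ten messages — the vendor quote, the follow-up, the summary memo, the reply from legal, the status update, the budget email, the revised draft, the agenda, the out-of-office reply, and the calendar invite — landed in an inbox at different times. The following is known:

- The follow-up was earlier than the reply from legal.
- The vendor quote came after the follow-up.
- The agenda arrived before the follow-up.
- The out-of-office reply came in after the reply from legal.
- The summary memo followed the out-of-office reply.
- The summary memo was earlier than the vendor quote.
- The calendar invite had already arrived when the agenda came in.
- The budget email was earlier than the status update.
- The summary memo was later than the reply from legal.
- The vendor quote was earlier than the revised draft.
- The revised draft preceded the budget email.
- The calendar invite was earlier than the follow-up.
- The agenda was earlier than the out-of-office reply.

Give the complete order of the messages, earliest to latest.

the calendar invite, the agenda, the follow-up, the reply from legal, the out-of-office reply, the summary memo, the vendor quote, the revised draft, the budget email, the status update

The constraints fix every adjacent pair, so only one ordering works:
the calendar invite → the agenda → the follow-up → the reply from legal → the out-of-office reply → the summary memo → the vendor quote → the revised draft → the budget email → the status update.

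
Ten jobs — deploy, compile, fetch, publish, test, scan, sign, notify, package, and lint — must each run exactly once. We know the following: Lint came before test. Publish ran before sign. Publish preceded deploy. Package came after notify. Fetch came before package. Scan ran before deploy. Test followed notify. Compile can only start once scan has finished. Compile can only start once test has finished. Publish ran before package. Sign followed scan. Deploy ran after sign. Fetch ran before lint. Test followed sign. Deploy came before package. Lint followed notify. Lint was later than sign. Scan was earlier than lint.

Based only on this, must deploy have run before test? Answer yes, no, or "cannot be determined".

No chain of stated constraints runs from deploy to test, and none runs from test to deploy either.
So the relative order of deploy and test is not fixed by the given facts.

cannot be determined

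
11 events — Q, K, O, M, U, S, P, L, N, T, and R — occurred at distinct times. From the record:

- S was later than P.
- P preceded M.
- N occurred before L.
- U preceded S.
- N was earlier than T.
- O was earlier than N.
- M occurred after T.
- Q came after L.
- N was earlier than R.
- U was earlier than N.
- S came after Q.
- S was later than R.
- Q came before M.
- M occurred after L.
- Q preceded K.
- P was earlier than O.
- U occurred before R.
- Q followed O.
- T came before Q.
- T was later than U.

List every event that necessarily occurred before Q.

Directly stated before Q: L, O, and T.
N reaches Q via N → T → Q.
P reaches Q via P → O → Q.
U reaches Q via U → T → Q.

L, N, O, P, T, U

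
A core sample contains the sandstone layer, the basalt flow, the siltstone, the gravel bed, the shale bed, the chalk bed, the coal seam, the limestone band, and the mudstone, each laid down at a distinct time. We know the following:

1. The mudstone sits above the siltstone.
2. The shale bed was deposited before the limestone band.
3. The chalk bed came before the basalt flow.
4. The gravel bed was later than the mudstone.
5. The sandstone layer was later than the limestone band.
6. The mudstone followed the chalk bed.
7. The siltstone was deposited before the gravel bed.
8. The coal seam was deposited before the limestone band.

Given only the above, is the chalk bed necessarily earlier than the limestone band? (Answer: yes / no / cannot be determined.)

No chain of stated constraints runs from the chalk bed to the limestone band, and none runs from the limestone band to the chalk bed either.
So the relative order of the chalk bed and the limestone band is not fixed by the given facts.

cannot be determined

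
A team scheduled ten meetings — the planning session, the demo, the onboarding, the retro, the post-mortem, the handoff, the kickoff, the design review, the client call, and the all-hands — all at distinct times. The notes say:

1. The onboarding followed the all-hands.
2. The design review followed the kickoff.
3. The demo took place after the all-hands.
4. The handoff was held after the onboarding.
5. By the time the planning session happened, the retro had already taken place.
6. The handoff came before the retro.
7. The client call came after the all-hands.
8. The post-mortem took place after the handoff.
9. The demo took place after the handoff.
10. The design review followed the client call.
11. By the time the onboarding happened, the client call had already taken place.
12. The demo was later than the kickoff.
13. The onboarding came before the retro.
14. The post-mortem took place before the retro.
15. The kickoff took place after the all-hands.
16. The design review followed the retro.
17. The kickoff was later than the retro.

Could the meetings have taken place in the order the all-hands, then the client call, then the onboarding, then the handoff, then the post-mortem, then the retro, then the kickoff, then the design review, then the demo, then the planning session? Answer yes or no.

yes

Check each stated constraint against the proposed order — e.g. the all-hands is ahead of the kickoff; the all-hands is ahead of the demo. Every pair is in the required order; nothing is violated.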